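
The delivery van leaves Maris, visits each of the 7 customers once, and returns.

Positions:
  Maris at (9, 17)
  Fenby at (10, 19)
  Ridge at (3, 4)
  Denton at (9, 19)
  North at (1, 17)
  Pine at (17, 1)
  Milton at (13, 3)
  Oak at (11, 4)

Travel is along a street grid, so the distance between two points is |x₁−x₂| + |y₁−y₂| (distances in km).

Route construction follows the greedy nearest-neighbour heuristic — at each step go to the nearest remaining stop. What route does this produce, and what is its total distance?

Total distance 70 km via the nearest-neighbour route Maris → Denton → Fenby → North → Ridge → Oak → Milton → Pine → Maris.

From Maris: distances to unvisited — Denton=2, Fenby=3, North=8, Oak=15, Milton=18, Ridge=19, Pine=24. Nearest is Denton (2).
From Denton: distances to unvisited — Fenby=1, North=10, Oak=17, Milton=20, Ridge=21, Pine=26. Nearest is Fenby (1).
From Fenby: distances to unvisited — North=11, Oak=16, Milton=19, Ridge=22, Pine=25. Nearest is North (11).
From North: distances to unvisited — Ridge=15, Oak=23, Milton=26, Pine=32. Nearest is Ridge (15).
From Ridge: distances to unvisited — Oak=8, Milton=11, Pine=17. Nearest is Oak (8).
From Oak: distances to unvisited — Milton=3, Pine=9. Nearest is Milton (3).
From Milton: distances to unvisited — Pine=6. Nearest is Pine (6).
Return Pine→Maris: 24.
Total = 2 + 1 + 11 + 15 + 8 + 3 + 6 + 24 = 70.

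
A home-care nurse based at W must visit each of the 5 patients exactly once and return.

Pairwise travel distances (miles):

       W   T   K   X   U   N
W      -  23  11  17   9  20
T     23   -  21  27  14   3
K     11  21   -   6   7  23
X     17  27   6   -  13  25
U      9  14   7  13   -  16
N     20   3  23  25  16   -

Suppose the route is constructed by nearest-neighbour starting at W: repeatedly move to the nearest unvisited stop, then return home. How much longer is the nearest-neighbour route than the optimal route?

Excess over optimum: 6 miles.

W: U=9, K=11, X=17, N=20, T=23 ⇒ U
U: K=7, X=13, T=14, N=16 ⇒ K
K: X=6, T=21, N=23 ⇒ X
X: N=25, T=27 ⇒ N
N: T=3 ⇒ T
NN route W → U → K → X → N → T → W costs 73.
Optimal: W → K → X → U → T → N → W costs 67 (by enumerating all 60 distinct tours).
Excess = 73 − 67 = 6.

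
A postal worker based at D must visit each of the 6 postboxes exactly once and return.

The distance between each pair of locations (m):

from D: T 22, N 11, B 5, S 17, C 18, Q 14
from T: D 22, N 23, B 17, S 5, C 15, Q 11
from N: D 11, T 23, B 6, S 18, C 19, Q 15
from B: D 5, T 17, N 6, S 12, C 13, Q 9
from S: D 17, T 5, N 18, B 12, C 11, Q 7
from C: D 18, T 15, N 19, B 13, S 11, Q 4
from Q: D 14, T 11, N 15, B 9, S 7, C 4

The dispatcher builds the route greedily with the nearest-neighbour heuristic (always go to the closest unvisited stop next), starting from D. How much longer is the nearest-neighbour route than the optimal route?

1 m longer than the optimal tour.

From D: B=5, N=11, Q=14, S=17, C=18, T=22 → choose B (5).
From B: N=6, Q=9, S=12, C=13, T=17 → choose N (6).
From N: Q=15, S=18, C=19, T=23 → choose Q (15).
From Q: C=4, S=7, T=11 → choose C (4).
From C: S=11, T=15 → choose S (11).
From S: T=5 → choose T (5).
NN route D → B → N → Q → C → S → T → D costs 68.
Optimal: D → N → B → S → T → C → Q → D costs 67 (by enumerating all 360 distinct tours).
Excess = 68 − 67 = 1.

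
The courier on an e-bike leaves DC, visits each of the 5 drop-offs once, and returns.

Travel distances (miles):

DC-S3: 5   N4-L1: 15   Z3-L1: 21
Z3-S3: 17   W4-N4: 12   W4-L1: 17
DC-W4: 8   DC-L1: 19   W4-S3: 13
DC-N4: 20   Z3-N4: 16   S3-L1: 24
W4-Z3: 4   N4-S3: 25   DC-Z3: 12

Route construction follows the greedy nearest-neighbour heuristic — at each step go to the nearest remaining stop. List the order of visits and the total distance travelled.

Nearest-neighbour total = 72 miles; route DC → S3 → W4 → Z3 → N4 → L1 → DC.

At DC the remaining stops are S3 5, W4 8, Z3 12, L1 19, N4 20; go to S3.
At S3 the remaining stops are W4 13, Z3 17, L1 24, N4 25; go to W4.
At W4 the remaining stops are Z3 4, N4 12, L1 17; go to Z3.
At Z3 the remaining stops are N4 16, L1 21; go to N4.
At N4 the remaining stops are L1 15; go to L1.
Return L1→DC: 19.
Total = 5 + 13 + 4 + 16 + 15 + 19 = 72.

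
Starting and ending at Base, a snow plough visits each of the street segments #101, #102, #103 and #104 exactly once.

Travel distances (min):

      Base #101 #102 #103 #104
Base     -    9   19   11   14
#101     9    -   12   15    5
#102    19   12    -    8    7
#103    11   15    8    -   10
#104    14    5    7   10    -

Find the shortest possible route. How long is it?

With 4 stops there are 4!/2 = 12 distinct round trips (a route and its reverse cost the same).
Base - #101 - #102 - #103 - #104 - Base: 9+12+8+10+14 = 53
Base - #101 - #102 - #104 - #103 - Base: 9+12+7+10+11 = 49
Base - #101 - #103 - #102 - #104 - Base: 9+15+8+7+14 = 53
Base - #101 - #103 - #104 - #102 - Base: 9+15+10+7+19 = 60
Base - #101 - #104 - #102 - #103 - Base: 9+5+7+8+11 = 40
Base - #101 - #104 - #103 - #102 - Base: 9+5+10+8+19 = 51
Base - #102 - #101 - #103 - #104 - Base: 19+12+15+10+14 = 70
Base - #102 - #101 - #104 - #103 - Base: 19+12+5+10+11 = 57
Base - #102 - #103 - #101 - #104 - Base: 19+8+15+5+14 = 61
Base - #102 - #104 - #101 - #103 - Base: 19+7+5+15+11 = 57
Base - #103 - #101 - #102 - #104 - Base: 11+15+12+7+14 = 59
Base - #103 - #102 - #101 - #104 - Base: 11+8+12+5+14 = 50
The minimum is 40.
One optimal route: Base → #101 → #104 → #102 → #103 → Base (or its reverse).

40 min — the shortest possible round trip.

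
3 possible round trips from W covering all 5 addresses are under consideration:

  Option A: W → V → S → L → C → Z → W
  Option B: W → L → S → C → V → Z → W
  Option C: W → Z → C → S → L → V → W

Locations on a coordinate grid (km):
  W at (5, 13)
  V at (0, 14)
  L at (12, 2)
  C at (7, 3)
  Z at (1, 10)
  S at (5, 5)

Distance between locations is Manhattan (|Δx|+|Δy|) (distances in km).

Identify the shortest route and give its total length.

Option A: 6 + 14 + 10 + 6 + 13 + 7 = 56
Option B: 18 + 10 + 4 + 18 + 5 + 7 = 62
Option C: 7 + 13 + 4 + 10 + 24 + 6 = 64

Shortest is Option A, total 56 km.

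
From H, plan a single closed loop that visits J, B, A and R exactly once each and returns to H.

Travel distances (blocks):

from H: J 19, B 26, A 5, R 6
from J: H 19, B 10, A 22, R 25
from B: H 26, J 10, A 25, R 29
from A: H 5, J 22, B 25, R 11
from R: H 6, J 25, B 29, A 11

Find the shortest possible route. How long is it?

With 4 stops there are 4!/2 = 12 distinct round trips (a route and its reverse cost the same).
H-J-B-A-R-H: 19+10+25+11+6 = 71
H-J-B-R-A-H: 19+10+29+11+5 = 74
H-J-A-B-R-H: 19+22+25+29+6 = 101
H-J-A-R-B-H: 19+22+11+29+26 = 107
H-J-R-B-A-H: 19+25+29+25+5 = 103
H-J-R-A-B-H: 19+25+11+25+26 = 106
H-B-J-A-R-H: 26+10+22+11+6 = 75
H-B-J-R-A-H: 26+10+25+11+5 = 77
H-B-A-J-R-H: 26+25+22+25+6 = 104
H-B-R-J-A-H: 26+29+25+22+5 = 107
H-A-J-B-R-H: 5+22+10+29+6 = 72
H-A-B-J-R-H: 5+25+10+25+6 = 71
The minimum is 71.
One optimal route: H → J → B → A → R → H (or its reverse).

71 blocks — the shortest possible round trip.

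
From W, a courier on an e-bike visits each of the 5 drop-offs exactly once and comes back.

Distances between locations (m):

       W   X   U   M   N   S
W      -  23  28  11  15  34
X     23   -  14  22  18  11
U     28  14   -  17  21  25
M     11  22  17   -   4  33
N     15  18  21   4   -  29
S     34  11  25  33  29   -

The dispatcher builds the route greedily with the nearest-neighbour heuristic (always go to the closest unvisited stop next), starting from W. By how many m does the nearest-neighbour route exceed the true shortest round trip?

From W: M=11, N=15, X=23, U=28, S=34 → choose M (11).
From M: N=4, U=17, X=22, S=33 → choose N (4).
From N: X=18, U=21, S=29 → choose X (18).
From X: S=11, U=14 → choose S (11).
From S: U=25 → choose U (25).
NN route W → M → N → X → S → U → W costs 97.
Optimal: W → X → S → U → M → N → W costs 95 (by enumerating all 60 distinct tours).
Excess = 97 − 95 = 2.

2 m longer than the optimal tour.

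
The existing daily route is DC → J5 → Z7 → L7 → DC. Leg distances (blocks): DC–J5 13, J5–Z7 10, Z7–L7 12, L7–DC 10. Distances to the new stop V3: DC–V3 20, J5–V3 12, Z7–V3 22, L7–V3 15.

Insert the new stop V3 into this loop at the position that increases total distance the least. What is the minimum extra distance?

Insertion cost between consecutive stops i–j is d(i,V3) + d(V3,j) − d(i,j):
  between DC and J5: 20 + 12 − 13 = 19
  between J5 and Z7: 12 + 22 − 10 = 24
  between Z7 and L7: 22 + 15 − 12 = 25
  between L7 and DC: 15 + 20 − 10 = 25
Cheapest insertion is between DC and J5, adding 19.
New total = 45 + 19 = 64.

Minimum extra distance: 19 blocks, inserting V3 between DC and J5.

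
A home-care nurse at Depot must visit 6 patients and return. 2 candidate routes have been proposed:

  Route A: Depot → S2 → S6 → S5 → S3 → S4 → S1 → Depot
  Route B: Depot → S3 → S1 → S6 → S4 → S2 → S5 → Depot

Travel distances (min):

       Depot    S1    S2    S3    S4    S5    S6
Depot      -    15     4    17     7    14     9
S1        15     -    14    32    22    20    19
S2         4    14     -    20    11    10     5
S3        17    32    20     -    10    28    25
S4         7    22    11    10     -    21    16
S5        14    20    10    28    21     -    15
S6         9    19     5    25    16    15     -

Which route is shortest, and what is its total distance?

Route A: 4 + 5 + 15 + 28 + 10 + 22 + 15 = 99
Route B: 17 + 32 + 19 + 16 + 11 + 10 + 14 = 119

Shortest is Route A, total 99 min.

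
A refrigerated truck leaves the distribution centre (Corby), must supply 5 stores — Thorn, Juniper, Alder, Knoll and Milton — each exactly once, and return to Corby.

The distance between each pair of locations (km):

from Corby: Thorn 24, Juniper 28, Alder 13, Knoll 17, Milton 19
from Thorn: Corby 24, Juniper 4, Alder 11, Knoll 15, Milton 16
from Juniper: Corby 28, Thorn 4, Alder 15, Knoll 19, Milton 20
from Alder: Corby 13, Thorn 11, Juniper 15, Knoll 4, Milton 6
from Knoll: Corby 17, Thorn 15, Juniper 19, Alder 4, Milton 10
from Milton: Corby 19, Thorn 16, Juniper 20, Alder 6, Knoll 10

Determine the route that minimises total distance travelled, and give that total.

Corby-Thorn-Juniper-Alder-Knoll-Milton-Corby: 24+4+15+4+10+19 = 76
Corby-Thorn-Juniper-Alder-Milton-Knoll-Corby: 24+4+15+6+10+17 = 76
Corby-Thorn-Juniper-Knoll-Alder-Milton-Corby: 24+4+19+4+6+19 = 76
Corby-Thorn-Juniper-Knoll-Milton-Alder-Corby: 24+4+19+10+6+13 = 76
Corby-Thorn-Juniper-Milton-Alder-Knoll-Corby: 24+4+20+6+4+17 = 75
Corby-Thorn-Juniper-Milton-Knoll-Alder-Corby: 24+4+20+10+4+13 = 75
Corby-Thorn-Alder-Juniper-Knoll-Milton-Corby: 24+11+15+19+10+19 = 98
Corby-Thorn-Alder-Juniper-Milton-Knoll-Corby: 24+11+15+20+10+17 = 97
Corby-Thorn-Alder-Knoll-Juniper-Milton-Corby: 24+11+4+19+20+19 = 97
Corby-Thorn-Alder-Knoll-Milton-Juniper-Corby: 24+11+4+10+20+28 = 97
Corby-Thorn-Alder-Milton-Juniper-Knoll-Corby: 24+11+6+20+19+17 = 97
Corby-Thorn-Alder-Milton-Knoll-Juniper-Corby: 24+11+6+10+19+28 = 98
Corby-Thorn-Knoll-Juniper-Alder-Milton-Corby: 24+15+19+15+6+19 = 98
Corby-Thorn-Knoll-Juniper-Milton-Alder-Corby: 24+15+19+20+6+13 = 97
… (46 more)
The minimum is 75.
One optimal route: Corby → Thorn → Juniper → Milton → Alder → Knoll → Corby (or its reverse).

Minimum total distance: 75 km.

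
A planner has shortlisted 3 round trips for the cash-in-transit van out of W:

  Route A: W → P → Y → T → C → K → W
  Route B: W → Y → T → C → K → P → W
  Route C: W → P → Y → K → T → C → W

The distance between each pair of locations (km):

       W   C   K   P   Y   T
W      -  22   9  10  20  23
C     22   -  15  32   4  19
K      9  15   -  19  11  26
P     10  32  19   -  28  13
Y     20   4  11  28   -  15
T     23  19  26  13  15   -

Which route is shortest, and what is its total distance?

96 km — Route A is the shortest.

Route A: 10 + 28 + 15 + 19 + 15 + 9 = 96
Route B: 20 + 15 + 19 + 15 + 19 + 10 = 98
Route C: 10 + 28 + 11 + 26 + 19 + 22 = 116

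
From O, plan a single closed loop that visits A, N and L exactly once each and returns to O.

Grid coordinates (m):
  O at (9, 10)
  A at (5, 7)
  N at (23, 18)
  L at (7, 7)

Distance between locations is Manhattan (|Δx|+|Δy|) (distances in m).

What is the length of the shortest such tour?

Minimum total distance: 58 m.

O → A → N → L → O: 7+29+27+5 = 68
O → A → L → N → O: 7+2+27+22 = 58
O → N → A → L → O: 22+29+2+5 = 58
The minimum is 58.
One optimal route: O → A → L → N → O (or its reverse).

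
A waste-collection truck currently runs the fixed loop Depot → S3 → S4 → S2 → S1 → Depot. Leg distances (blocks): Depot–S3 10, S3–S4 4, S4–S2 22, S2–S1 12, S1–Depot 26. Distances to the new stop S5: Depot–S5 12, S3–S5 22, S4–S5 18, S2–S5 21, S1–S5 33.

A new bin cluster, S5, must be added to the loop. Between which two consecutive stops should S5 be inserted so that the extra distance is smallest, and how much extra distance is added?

Insertion cost between consecutive stops i–j is d(i,S5) + d(S5,j) − d(i,j):
  between Depot and S3: 12 + 22 − 10 = 24
  between S3 and S4: 22 + 18 − 4 = 36
  between S4 and S2: 18 + 21 − 22 = 17
  between S2 and S1: 21 + 33 − 12 = 42
  between S1 and Depot: 33 + 12 − 26 = 19
Cheapest insertion is between S4 and S2, adding 17.
New total = 74 + 17 = 91.

Minimum extra distance: 17 blocks, inserting S5 between S4 and S2.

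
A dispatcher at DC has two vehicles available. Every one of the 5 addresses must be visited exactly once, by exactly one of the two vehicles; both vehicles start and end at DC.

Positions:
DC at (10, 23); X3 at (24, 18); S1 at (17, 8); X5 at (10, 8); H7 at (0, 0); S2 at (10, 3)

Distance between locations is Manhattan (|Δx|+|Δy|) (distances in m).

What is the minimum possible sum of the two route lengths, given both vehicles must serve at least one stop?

118 m — the smallest possible combined total.

Check every non-empty split of the stops between the two vehicles; for each half take its own optimal tour:
  {X3} + {S1, X5, H7, S2}: 38 + 80 = 118
  {S1} + {X3, X5, H7, S2}: 44 + 94 = 138
  {X3, S1} + {X5, H7, S2}: 58 + 66 = 124
  {X5} + {X3, S1, H7, S2}: 30 + 94 = 124
  {X3, X5} + {S1, H7, S2}: 58 + 80 = 138
  {S1, X5} + {X3, H7, S2}: 44 + 94 = 138
  … (15 splits in total)
Best: vehicle 1 DC → X3 → DC = 38; vehicle 2 DC → S1 → X5 → H7 → S2 → DC = 80; combined 118.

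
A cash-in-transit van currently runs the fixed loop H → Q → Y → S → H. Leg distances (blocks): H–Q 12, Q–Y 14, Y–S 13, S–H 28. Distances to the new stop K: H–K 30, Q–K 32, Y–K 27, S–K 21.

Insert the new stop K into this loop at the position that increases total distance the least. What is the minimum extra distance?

Insertion cost between consecutive stops i–j is d(i,K) + d(K,j) − d(i,j):
  between H and Q: 30 + 32 − 12 = 50
  between Q and Y: 32 + 27 − 14 = 45
  between Y and S: 27 + 21 − 13 = 35
  between S and H: 21 + 30 − 28 = 23
Cheapest insertion is between S and H, adding 23.
New total = 67 + 23 = 90.

+23 blocks — insert K between S and H.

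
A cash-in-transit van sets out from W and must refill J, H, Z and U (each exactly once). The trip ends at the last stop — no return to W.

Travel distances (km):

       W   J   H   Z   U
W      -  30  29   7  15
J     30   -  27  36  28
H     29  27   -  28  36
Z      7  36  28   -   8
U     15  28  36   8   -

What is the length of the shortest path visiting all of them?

There are 4! = 24 possible orderings.
W→J→H→Z→U: 30+27+28+8 = 93
W→J→H→U→Z: 30+27+36+8 = 101
W→J→Z→H→U: 30+36+28+36 = 130
W→J→Z→U→H: 30+36+8+36 = 110
W→J→U→H→Z: 30+28+36+28 = 122
W→J→U→Z→H: 30+28+8+28 = 94
W→H→J→Z→U: 29+27+36+8 = 100
W→H→J→U→Z: 29+27+28+8 = 92
W→H→Z→J→U: 29+28+36+28 = 121
W→H→Z→U→J: 29+28+8+28 = 93
W→H→U→J→Z: 29+36+28+36 = 129
W→H→U→Z→J: 29+36+8+36 = 109
W→Z→J→H→U: 7+36+27+36 = 106
W→Z→J→U→H: 7+36+28+36 = 107
… (10 more)
W→Z→U→J→H: 7+8+28+27 = 70  ← best
The minimum is 70.
One shortest path: W → Z → U → J → H.

Shortest open route: 70 km.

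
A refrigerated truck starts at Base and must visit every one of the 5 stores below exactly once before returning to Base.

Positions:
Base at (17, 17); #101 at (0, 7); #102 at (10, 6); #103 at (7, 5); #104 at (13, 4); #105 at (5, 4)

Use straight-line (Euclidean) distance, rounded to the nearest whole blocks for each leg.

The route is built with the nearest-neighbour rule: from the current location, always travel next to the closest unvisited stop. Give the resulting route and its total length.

From Base: distances to unvisited — #102=13, #104=14, #103=16, #105=18, #101=20. Nearest is #102 (13).
From #102: distances to unvisited — #103=3, #104=4, #105=5, #101=10. Nearest is #103 (3).
From #103: distances to unvisited — #105=2, #104=6, #101=7. Nearest is #105 (2).
From #105: distances to unvisited — #101=6, #104=8. Nearest is #101 (6).
From #101: distances to unvisited — #104=13. Nearest is #104 (13).
Return #104→Base: 14.
Total = 13 + 3 + 2 + 6 + 13 + 14 = 51.

Total distance 51 blocks via the nearest-neighbour route Base → #102 → #103 → #105 → #101 → #104 → Base.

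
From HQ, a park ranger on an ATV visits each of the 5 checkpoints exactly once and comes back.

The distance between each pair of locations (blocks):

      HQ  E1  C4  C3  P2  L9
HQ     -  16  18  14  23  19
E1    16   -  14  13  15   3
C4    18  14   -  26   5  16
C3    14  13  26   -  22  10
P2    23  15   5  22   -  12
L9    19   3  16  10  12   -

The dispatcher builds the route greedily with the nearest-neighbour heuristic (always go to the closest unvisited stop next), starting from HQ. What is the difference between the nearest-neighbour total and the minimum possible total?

HQ: C3=14, E1=16, C4=18, L9=19, P2=23 ⇒ C3
C3: L9=10, E1=13, P2=22, C4=26 ⇒ L9
L9: E1=3, P2=12, C4=16 ⇒ E1
E1: C4=14, P2=15 ⇒ C4
C4: P2=5 ⇒ P2
NN route HQ → C3 → L9 → E1 → C4 → P2 → HQ costs 69.
Optimal: HQ → C4 → P2 → E1 → L9 → C3 → HQ costs 65 (by enumerating all 60 distinct tours).
Excess = 69 − 65 = 4.

The nearest-neighbour route is 4 blocks longer than optimal.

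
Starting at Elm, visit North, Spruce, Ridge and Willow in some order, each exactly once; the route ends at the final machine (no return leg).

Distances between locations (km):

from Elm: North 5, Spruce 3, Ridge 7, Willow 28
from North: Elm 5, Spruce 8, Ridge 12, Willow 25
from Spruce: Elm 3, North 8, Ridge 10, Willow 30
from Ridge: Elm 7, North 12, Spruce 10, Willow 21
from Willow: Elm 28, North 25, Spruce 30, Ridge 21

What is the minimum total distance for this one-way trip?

Minimum one-way distance = 44 km.

There are 4! = 24 possible orderings.
Elm - North - Spruce - Ridge - Willow: 5+8+10+21 = 44
Elm - North - Spruce - Willow - Ridge: 5+8+30+21 = 64
Elm - North - Ridge - Spruce - Willow: 5+12+10+30 = 57
Elm - North - Ridge - Willow - Spruce: 5+12+21+30 = 68
Elm - North - Willow - Spruce - Ridge: 5+25+30+10 = 70
Elm - North - Willow - Ridge - Spruce: 5+25+21+10 = 61
Elm - Spruce - North - Ridge - Willow: 3+8+12+21 = 44
Elm - Spruce - North - Willow - Ridge: 3+8+25+21 = 57
Elm - Spruce - Ridge - North - Willow: 3+10+12+25 = 50
Elm - Spruce - Ridge - Willow - North: 3+10+21+25 = 59
Elm - Spruce - Willow - North - Ridge: 3+30+25+12 = 70
Elm - Spruce - Willow - Ridge - North: 3+30+21+12 = 66
Elm - Ridge - North - Spruce - Willow: 7+12+8+30 = 57
Elm - Ridge - North - Willow - Spruce: 7+12+25+30 = 74
… (10 more)
The minimum is 44.
One shortest path: Elm → North → Spruce → Ridge → Willow.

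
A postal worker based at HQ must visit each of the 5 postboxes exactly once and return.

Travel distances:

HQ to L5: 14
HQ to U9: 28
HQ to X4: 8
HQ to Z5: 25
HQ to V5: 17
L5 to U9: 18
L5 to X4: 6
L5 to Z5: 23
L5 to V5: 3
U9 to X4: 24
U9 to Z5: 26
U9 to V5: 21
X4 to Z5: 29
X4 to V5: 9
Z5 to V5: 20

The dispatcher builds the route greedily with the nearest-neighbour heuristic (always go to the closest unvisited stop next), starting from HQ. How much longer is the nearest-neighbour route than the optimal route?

From HQ: X4=8, L5=14, V5=17, Z5=25, U9=28 → choose X4 (8).
From X4: L5=6, V5=9, U9=24, Z5=29 → choose L5 (6).
From L5: V5=3, U9=18, Z5=23 → choose V5 (3).
From V5: Z5=20, U9=21 → choose Z5 (20).
From Z5: U9=26 → choose U9 (26).
NN route HQ → X4 → L5 → V5 → Z5 → U9 → HQ costs 91.
Optimal: HQ → X4 → L5 → V5 → U9 → Z5 → HQ costs 89 (by enumerating all 60 distinct tours).
Excess = 91 − 89 = 2.

The nearest-neighbour route is 2 longer than optimal.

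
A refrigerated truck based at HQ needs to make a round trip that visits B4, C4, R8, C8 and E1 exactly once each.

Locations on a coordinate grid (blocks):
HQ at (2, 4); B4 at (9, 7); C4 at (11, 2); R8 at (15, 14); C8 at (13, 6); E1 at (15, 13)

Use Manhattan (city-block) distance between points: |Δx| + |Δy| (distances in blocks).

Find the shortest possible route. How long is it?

HQ → B4 → C4 → R8 → C8 → E1 → HQ: 10+7+16+10+9+22 = 74
HQ → B4 → C4 → R8 → E1 → C8 → HQ: 10+7+16+1+9+13 = 56
HQ → B4 → C4 → C8 → R8 → E1 → HQ: 10+7+6+10+1+22 = 56
HQ → B4 → C4 → C8 → E1 → R8 → HQ: 10+7+6+9+1+23 = 56
HQ → B4 → C4 → E1 → R8 → C8 → HQ: 10+7+15+1+10+13 = 56
HQ → B4 → C4 → E1 → C8 → R8 → HQ: 10+7+15+9+10+23 = 74
HQ → B4 → R8 → C4 → C8 → E1 → HQ: 10+13+16+6+9+22 = 76
HQ → B4 → R8 → C4 → E1 → C8 → HQ: 10+13+16+15+9+13 = 76
HQ → B4 → R8 → C8 → C4 → E1 → HQ: 10+13+10+6+15+22 = 76
HQ → B4 → R8 → C8 → E1 → C4 → HQ: 10+13+10+9+15+11 = 68
HQ → B4 → R8 → E1 → C4 → C8 → HQ: 10+13+1+15+6+13 = 58
HQ → B4 → R8 → E1 → C8 → C4 → HQ: 10+13+1+9+6+11 = 50
HQ → B4 → C8 → C4 → R8 → E1 → HQ: 10+5+6+16+1+22 = 60
HQ → B4 → C8 → C4 → E1 → R8 → HQ: 10+5+6+15+1+23 = 60
… (46 more)
The minimum is 50.
One optimal route: HQ → B4 → R8 → E1 → C8 → C4 → HQ (or its reverse).

50 blocks — the shortest possible round trip.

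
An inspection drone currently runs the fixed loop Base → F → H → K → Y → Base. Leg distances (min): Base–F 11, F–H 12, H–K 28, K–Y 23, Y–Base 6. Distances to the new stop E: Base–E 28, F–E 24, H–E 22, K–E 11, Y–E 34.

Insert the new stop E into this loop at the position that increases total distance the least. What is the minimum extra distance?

Adding 5 min by placing E on the H–K leg.

Insertion cost between consecutive stops i–j is d(i,E) + d(E,j) − d(i,j):
  between Base and F: 28 + 24 − 11 = 41
  between F and H: 24 + 22 − 12 = 34
  between H and K: 22 + 11 − 28 = 5
  between K and Y: 11 + 34 − 23 = 22
  between Y and Base: 34 + 28 − 6 = 56
Cheapest insertion is between H and K, adding 5.
New total = 80 + 5 = 85.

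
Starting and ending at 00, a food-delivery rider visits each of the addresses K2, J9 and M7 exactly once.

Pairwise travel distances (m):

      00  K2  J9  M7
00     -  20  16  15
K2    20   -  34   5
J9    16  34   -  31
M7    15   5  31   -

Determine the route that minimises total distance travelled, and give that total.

There are 3 distinct closed tours to check (reversals are equivalent).
00→K2→J9→M7→00: 20+34+31+15 = 100
00→K2→M7→J9→00: 20+5+31+16 = 72
00→J9→K2→M7→00: 16+34+5+15 = 70
The minimum is 70.
One optimal route: 00 → J9 → K2 → M7 → 00 (or its reverse).

Minimum total distance: 70 m.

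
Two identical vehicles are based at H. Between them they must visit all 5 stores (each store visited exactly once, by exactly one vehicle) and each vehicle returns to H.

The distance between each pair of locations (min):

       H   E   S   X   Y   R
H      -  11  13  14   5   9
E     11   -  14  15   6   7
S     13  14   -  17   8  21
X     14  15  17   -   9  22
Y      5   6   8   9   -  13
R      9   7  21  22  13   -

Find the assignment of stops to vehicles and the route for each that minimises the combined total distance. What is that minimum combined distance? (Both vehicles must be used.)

There are 2^4 − 1 = 15 ways to divide the 5 stops into two non-empty groups. For each, the best each vehicle can do is its own shortest tour through its group:
  {E} + {S, X, Y, R}: 22 + 61 = 83
  {S} + {E, X, Y, R}: 26 + 45 = 71
  {E, S} + {X, Y, R}: 38 + 45 = 83
  {X} + {E, S, Y, R}: 28 + 43 = 71
  {E, X} + {S, Y, R}: 40 + 43 = 83
  {S, X} + {E, Y, R}: 44 + 27 = 71
  … (15 splits in total)
Best: vehicle 1 H → S → H = 26; vehicle 2 H → X → Y → E → R → H = 45; combined 71.

71 min — the smallest possible combined total.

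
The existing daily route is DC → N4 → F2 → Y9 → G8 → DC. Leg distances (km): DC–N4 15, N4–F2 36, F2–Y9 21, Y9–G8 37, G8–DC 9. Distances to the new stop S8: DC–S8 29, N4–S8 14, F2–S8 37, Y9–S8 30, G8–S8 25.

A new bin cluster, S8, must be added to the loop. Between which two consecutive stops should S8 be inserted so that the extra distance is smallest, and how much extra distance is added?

Insertion cost between consecutive stops i–j is d(i,S8) + d(S8,j) − d(i,j):
  between DC and N4: 29 + 14 − 15 = 28
  between N4 and F2: 14 + 37 − 36 = 15
  between F2 and Y9: 37 + 30 − 21 = 46
  between Y9 and G8: 30 + 25 − 37 = 18
  between G8 and DC: 25 + 29 − 9 = 45
Cheapest insertion is between N4 and F2, adding 15.
New total = 118 + 15 = 133.

Adding 15 km by placing S8 on the N4–F2 leg.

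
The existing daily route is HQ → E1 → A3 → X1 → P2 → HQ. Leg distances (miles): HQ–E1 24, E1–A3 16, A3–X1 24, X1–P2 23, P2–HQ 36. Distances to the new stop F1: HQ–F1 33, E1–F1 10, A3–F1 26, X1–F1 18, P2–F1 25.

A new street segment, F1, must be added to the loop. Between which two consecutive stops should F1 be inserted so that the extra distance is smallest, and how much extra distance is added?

Minimum extra distance: 19 miles, inserting F1 between HQ and E1.

Insertion cost between consecutive stops i–j is d(i,F1) + d(F1,j) − d(i,j):
  between HQ and E1: 33 + 10 − 24 = 19
  between E1 and A3: 10 + 26 − 16 = 20
  between A3 and X1: 26 + 18 − 24 = 20
  between X1 and P2: 18 + 25 − 23 = 20
  between P2 and HQ: 25 + 33 − 36 = 22
Cheapest insertion is between HQ and E1, adding 19.
New total = 123 + 19 = 142.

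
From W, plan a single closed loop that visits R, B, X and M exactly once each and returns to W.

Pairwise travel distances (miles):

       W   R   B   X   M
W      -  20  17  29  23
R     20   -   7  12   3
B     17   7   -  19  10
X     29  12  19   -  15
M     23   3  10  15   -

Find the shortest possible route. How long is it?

There are 12 distinct closed tours to check (reversals are equivalent).
W-R-B-X-M-W: 20+7+19+15+23 = 84
W-R-B-M-X-W: 20+7+10+15+29 = 81
W-R-X-B-M-W: 20+12+19+10+23 = 84
W-R-X-M-B-W: 20+12+15+10+17 = 74
W-R-M-B-X-W: 20+3+10+19+29 = 81
W-R-M-X-B-W: 20+3+15+19+17 = 74
W-B-R-X-M-W: 17+7+12+15+23 = 74
W-B-R-M-X-W: 17+7+3+15+29 = 71
W-B-X-R-M-W: 17+19+12+3+23 = 74
W-B-M-R-X-W: 17+10+3+12+29 = 71
W-X-R-B-M-W: 29+12+7+10+23 = 81
W-X-B-R-M-W: 29+19+7+3+23 = 81
The minimum is 71.
One optimal route: W → B → R → M → X → W (or its reverse).

71 miles — the shortest possible round trip.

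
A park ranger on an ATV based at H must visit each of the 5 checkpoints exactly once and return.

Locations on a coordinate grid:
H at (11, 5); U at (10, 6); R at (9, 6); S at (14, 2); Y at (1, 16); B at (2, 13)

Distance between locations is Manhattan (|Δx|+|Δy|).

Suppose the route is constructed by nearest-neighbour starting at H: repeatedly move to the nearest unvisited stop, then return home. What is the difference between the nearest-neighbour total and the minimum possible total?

Excess over optimum: 6.

H: U=2, R=3, S=6, B=17, Y=21 ⇒ U
U: R=1, S=8, B=15, Y=19 ⇒ R
R: S=9, B=14, Y=18 ⇒ S
S: B=23, Y=27 ⇒ B
B: Y=4 ⇒ Y
NN route H → U → R → S → B → Y → H costs 60.
Optimal: H → U → R → Y → B → S → H costs 54 (by enumerating all 60 distinct tours).
Excess = 60 − 54 = 6.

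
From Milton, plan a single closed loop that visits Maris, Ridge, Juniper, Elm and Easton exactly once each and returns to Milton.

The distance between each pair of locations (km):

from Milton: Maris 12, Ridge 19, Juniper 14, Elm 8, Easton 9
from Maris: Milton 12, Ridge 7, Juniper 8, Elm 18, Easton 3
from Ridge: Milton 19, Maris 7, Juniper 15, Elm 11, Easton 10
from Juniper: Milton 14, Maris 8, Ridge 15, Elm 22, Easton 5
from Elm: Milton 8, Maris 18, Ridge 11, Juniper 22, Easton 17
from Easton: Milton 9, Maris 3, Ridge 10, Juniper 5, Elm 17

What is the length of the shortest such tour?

There are 60 distinct closed tours to check (reversals are equivalent).
Milton → Maris → Ridge → Juniper → Elm → Easton → Milton: 12+7+15+22+17+9 = 82
Milton → Maris → Ridge → Juniper → Easton → Elm → Milton: 12+7+15+5+17+8 = 64
Milton → Maris → Ridge → Elm → Juniper → Easton → Milton: 12+7+11+22+5+9 = 66
Milton → Maris → Ridge → Elm → Easton → Juniper → Milton: 12+7+11+17+5+14 = 66
Milton → Maris → Ridge → Easton → Juniper → Elm → Milton: 12+7+10+5+22+8 = 64
Milton → Maris → Ridge → Easton → Elm → Juniper → Milton: 12+7+10+17+22+14 = 82
Milton → Maris → Juniper → Ridge → Elm → Easton → Milton: 12+8+15+11+17+9 = 72
Milton → Maris → Juniper → Ridge → Easton → Elm → Milton: 12+8+15+10+17+8 = 70
Milton → Maris → Juniper → Elm → Ridge → Easton → Milton: 12+8+22+11+10+9 = 72
Milton → Maris → Juniper → Elm → Easton → Ridge → Milton: 12+8+22+17+10+19 = 88
Milton → Maris → Juniper → Easton → Ridge → Elm → Milton: 12+8+5+10+11+8 = 54
Milton → Maris → Juniper → Easton → Elm → Ridge → Milton: 12+8+5+17+11+19 = 72
Milton → Maris → Elm → Ridge → Juniper → Easton → Milton: 12+18+11+15+5+9 = 70
Milton → Maris → Elm → Ridge → Easton → Juniper → Milton: 12+18+11+10+5+14 = 70
… (46 more)
Milton → Juniper → Easton → Maris → Ridge → Elm → Milton: 14+5+3+7+11+8 = 48  ← best
The minimum is 48.
One optimal route: Milton → Juniper → Easton → Maris → Ridge → Elm → Milton (or its reverse).

48 km — the shortest possible round trip.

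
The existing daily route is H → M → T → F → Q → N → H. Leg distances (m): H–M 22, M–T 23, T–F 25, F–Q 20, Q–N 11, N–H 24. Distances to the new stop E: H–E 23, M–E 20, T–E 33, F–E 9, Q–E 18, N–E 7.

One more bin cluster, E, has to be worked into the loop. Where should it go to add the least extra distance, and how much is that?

+6 m — insert E between N and H.

Insertion cost between consecutive stops i–j is d(i,E) + d(E,j) − d(i,j):
  between H and M: 23 + 20 − 22 = 21
  between M and T: 20 + 33 − 23 = 30
  between T and F: 33 + 9 − 25 = 17
  between F and Q: 9 + 18 − 20 = 7
  between Q and N: 18 + 7 − 11 = 14
  between N and H: 7 + 23 − 24 = 6
Cheapest insertion is between N and H, adding 6.
New total = 125 + 6 = 131.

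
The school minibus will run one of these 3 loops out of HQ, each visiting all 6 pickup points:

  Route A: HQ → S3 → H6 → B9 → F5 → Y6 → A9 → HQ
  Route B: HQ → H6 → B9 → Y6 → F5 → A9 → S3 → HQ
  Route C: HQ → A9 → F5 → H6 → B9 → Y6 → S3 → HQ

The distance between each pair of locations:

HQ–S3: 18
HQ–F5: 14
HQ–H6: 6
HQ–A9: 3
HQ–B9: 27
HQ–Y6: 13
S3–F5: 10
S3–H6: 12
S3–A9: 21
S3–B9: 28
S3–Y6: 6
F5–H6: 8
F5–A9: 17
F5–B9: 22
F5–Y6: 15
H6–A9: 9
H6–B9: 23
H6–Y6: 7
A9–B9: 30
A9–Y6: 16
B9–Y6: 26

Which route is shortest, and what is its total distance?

101 — Route C is the shortest.

Route A: 18 + 12 + 23 + 22 + 15 + 16 + 3 = 109
Route B: 6 + 23 + 26 + 15 + 17 + 21 + 18 = 126
Route C: 3 + 17 + 8 + 23 + 26 + 6 + 18 = 101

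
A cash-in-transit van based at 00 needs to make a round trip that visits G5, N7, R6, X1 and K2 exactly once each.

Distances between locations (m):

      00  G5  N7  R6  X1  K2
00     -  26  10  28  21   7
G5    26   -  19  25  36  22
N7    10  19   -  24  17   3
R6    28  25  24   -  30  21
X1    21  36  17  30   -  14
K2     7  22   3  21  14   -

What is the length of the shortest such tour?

00→G5→N7→R6→X1→K2→00: 26+19+24+30+14+7 = 120
00→G5→N7→R6→K2→X1→00: 26+19+24+21+14+21 = 125
00→G5→N7→X1→R6→K2→00: 26+19+17+30+21+7 = 120
00→G5→N7→X1→K2→R6→00: 26+19+17+14+21+28 = 125
00→G5→N7→K2→R6→X1→00: 26+19+3+21+30+21 = 120
00→G5→N7→K2→X1→R6→00: 26+19+3+14+30+28 = 120
00→G5→R6→N7→X1→K2→00: 26+25+24+17+14+7 = 113
00→G5→R6→N7→K2→X1→00: 26+25+24+3+14+21 = 113
00→G5→R6→X1→N7→K2→00: 26+25+30+17+3+7 = 108
00→G5→R6→X1→K2→N7→00: 26+25+30+14+3+10 = 108
00→G5→R6→K2→N7→X1→00: 26+25+21+3+17+21 = 113
00→G5→R6→K2→X1→N7→00: 26+25+21+14+17+10 = 113
00→G5→X1→N7→R6→K2→00: 26+36+17+24+21+7 = 131
00→G5→X1→N7→K2→R6→00: 26+36+17+3+21+28 = 131
… (46 more)
00→N7→G5→R6→X1→K2→00: 10+19+25+30+14+7 = 105  ← best
The minimum is 105.
One optimal route: 00 → N7 → G5 → R6 → X1 → K2 → 00 (or its reverse).

Minimum total distance: 105 m.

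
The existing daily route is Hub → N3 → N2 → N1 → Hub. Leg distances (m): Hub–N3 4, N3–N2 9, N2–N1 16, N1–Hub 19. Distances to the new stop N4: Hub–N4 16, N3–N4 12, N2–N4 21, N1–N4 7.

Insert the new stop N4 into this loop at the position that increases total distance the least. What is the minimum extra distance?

Insertion cost between consecutive stops i–j is d(i,N4) + d(N4,j) − d(i,j):
  between Hub and N3: 16 + 12 − 4 = 24
  between N3 and N2: 12 + 21 − 9 = 24
  between N2 and N1: 21 + 7 − 16 = 12
  between N1 and Hub: 7 + 16 − 19 = 4
Cheapest insertion is between N1 and Hub, adding 4.
New total = 48 + 4 = 52.

Minimum extra distance: 4 m, inserting N4 between N1 and Hub.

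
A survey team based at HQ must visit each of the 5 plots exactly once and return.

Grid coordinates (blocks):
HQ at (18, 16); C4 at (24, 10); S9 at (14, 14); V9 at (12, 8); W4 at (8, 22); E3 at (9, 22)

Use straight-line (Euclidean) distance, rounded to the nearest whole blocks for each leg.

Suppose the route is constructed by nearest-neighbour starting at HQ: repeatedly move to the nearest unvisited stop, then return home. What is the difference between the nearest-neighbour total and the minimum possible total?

HQ: S9=4, C4=8, V9=10, E3=11, W4=12 ⇒ S9
S9: V9=6, E3=9, W4=10, C4=11 ⇒ V9
V9: C4=12, E3=14, W4=15 ⇒ C4
C4: E3=19, W4=20 ⇒ E3
E3: W4=1 ⇒ W4
NN route HQ → S9 → V9 → C4 → E3 → W4 → HQ costs 54.
Optimal: HQ → C4 → V9 → S9 → W4 → E3 → HQ costs 48 (by enumerating all 60 distinct tours).
Excess = 54 − 48 = 6.

Excess over optimum: 6 blocks.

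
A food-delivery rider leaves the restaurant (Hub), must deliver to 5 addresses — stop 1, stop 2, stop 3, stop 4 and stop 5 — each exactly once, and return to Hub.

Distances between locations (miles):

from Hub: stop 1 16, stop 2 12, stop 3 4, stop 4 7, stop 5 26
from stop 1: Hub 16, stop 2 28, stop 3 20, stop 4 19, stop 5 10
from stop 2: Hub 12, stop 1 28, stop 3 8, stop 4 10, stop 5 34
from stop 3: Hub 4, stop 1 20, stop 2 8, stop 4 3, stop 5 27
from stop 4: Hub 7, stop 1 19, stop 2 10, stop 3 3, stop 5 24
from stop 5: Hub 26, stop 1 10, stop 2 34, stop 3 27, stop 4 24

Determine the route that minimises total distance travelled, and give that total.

With 5 stops there are 5!/2 = 60 distinct round trips (a route and its reverse cost the same).
Hub-stop 1-stop 2-stop 3-stop 4-stop 5-Hub: 16+28+8+3+24+26 = 105
Hub-stop 1-stop 2-stop 3-stop 5-stop 4-Hub: 16+28+8+27+24+7 = 110
Hub-stop 1-stop 2-stop 4-stop 3-stop 5-Hub: 16+28+10+3+27+26 = 110
Hub-stop 1-stop 2-stop 4-stop 5-stop 3-Hub: 16+28+10+24+27+4 = 109
Hub-stop 1-stop 2-stop 5-stop 3-stop 4-Hub: 16+28+34+27+3+7 = 115
Hub-stop 1-stop 2-stop 5-stop 4-stop 3-Hub: 16+28+34+24+3+4 = 109
Hub-stop 1-stop 3-stop 2-stop 4-stop 5-Hub: 16+20+8+10+24+26 = 104
Hub-stop 1-stop 3-stop 2-stop 5-stop 4-Hub: 16+20+8+34+24+7 = 109
Hub-stop 1-stop 3-stop 4-stop 2-stop 5-Hub: 16+20+3+10+34+26 = 109
Hub-stop 1-stop 3-stop 4-stop 5-stop 2-Hub: 16+20+3+24+34+12 = 109
Hub-stop 1-stop 3-stop 5-stop 2-stop 4-Hub: 16+20+27+34+10+7 = 114
Hub-stop 1-stop 3-stop 5-stop 4-stop 2-Hub: 16+20+27+24+10+12 = 109
Hub-stop 1-stop 4-stop 2-stop 3-stop 5-Hub: 16+19+10+8+27+26 = 106
Hub-stop 1-stop 4-stop 2-stop 5-stop 3-Hub: 16+19+10+34+27+4 = 110
… (46 more)
Hub-stop 1-stop 5-stop 4-stop 2-stop 3-Hub: 16+10+24+10+8+4 = 72  ← best
The minimum is 72.
One optimal route: Hub → stop 1 → stop 5 → stop 4 → stop 2 → stop 3 → Hub (or its reverse).

Shortest round trip = 72 miles.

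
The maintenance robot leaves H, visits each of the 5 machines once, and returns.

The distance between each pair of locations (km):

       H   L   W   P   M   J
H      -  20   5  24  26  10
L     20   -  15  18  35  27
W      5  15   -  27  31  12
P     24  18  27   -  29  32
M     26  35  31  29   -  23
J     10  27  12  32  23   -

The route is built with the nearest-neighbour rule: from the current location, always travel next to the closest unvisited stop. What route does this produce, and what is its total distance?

At H the remaining stops are W 5, J 10, L 20, P 24, M 26; go to W.
At W the remaining stops are J 12, L 15, P 27, M 31; go to J.
At J the remaining stops are M 23, L 27, P 32; go to M.
At M the remaining stops are P 29, L 35; go to P.
At P the remaining stops are L 18; go to L.
Return L→H: 20.
Total = 5 + 12 + 23 + 29 + 18 + 20 = 107.

Total distance 107 km via the nearest-neighbour route H → W → J → M → P → L → H.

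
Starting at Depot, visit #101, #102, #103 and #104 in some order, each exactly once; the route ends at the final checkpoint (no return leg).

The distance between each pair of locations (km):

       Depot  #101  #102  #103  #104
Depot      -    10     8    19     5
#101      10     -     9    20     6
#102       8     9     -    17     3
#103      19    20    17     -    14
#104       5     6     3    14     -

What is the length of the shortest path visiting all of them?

Minimum one-way distance = 36 km.

There are 4! = 24 possible orderings.
Depot - #101 - #102 - #103 - #104: 10+9+17+14 = 50
Depot - #101 - #102 - #104 - #103: 10+9+3+14 = 36
Depot - #101 - #103 - #102 - #104: 10+20+17+3 = 50
Depot - #101 - #103 - #104 - #102: 10+20+14+3 = 47
Depot - #101 - #104 - #102 - #103: 10+6+3+17 = 36
Depot - #101 - #104 - #103 - #102: 10+6+14+17 = 47
Depot - #102 - #101 - #103 - #104: 8+9+20+14 = 51
Depot - #102 - #101 - #104 - #103: 8+9+6+14 = 37
Depot - #102 - #103 - #101 - #104: 8+17+20+6 = 51
Depot - #102 - #103 - #104 - #101: 8+17+14+6 = 45
Depot - #102 - #104 - #101 - #103: 8+3+6+20 = 37
Depot - #102 - #104 - #103 - #101: 8+3+14+20 = 45
Depot - #103 - #101 - #102 - #104: 19+20+9+3 = 51
Depot - #103 - #101 - #104 - #102: 19+20+6+3 = 48
… (10 more)
The minimum is 36.
One shortest path: Depot → #101 → #102 → #104 → #103.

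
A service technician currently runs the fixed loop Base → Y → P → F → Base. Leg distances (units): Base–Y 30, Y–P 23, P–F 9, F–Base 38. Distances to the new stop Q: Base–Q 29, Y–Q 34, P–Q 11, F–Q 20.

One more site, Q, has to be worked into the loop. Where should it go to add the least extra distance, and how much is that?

Minimum extra distance: 11, inserting Q between F and Base.

Insertion cost between consecutive stops i–j is d(i,Q) + d(Q,j) − d(i,j):
  between Base and Y: 29 + 34 − 30 = 33
  between Y and P: 34 + 11 − 23 = 22
  between P and F: 11 + 20 − 9 = 22
  between F and Base: 20 + 29 − 38 = 11
Cheapest insertion is between F and Base, adding 11.
New total = 100 + 11 = 111.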